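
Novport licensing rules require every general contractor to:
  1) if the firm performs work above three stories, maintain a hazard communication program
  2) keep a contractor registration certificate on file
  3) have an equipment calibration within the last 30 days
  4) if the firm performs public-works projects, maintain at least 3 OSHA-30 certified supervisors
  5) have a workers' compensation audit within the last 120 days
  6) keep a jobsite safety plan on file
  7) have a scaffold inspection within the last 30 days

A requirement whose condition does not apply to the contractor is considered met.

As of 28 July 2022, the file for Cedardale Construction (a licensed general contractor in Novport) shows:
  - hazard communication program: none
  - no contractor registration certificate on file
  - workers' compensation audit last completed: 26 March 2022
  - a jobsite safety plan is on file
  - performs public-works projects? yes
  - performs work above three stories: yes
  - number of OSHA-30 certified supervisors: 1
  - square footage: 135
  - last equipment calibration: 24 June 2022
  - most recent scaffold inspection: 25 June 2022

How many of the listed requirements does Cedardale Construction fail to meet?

1. condition 'performs work above three stories' holds; hazard communication program absent → not met
2. contractor registration certificate absent → not met
3. equipment calibration 34 days ago vs limit 30 → not met
4. condition 'performs public-works projects' holds; OSHA-30 certified supervisors 1 < 3 → not met
5. workers' compensation audit 124 days ago vs limit 120 → not met
6. jobsite safety plan present → met
7. scaffold inspection 33 days ago vs limit 30 → not met
Not met: 6 of 7

6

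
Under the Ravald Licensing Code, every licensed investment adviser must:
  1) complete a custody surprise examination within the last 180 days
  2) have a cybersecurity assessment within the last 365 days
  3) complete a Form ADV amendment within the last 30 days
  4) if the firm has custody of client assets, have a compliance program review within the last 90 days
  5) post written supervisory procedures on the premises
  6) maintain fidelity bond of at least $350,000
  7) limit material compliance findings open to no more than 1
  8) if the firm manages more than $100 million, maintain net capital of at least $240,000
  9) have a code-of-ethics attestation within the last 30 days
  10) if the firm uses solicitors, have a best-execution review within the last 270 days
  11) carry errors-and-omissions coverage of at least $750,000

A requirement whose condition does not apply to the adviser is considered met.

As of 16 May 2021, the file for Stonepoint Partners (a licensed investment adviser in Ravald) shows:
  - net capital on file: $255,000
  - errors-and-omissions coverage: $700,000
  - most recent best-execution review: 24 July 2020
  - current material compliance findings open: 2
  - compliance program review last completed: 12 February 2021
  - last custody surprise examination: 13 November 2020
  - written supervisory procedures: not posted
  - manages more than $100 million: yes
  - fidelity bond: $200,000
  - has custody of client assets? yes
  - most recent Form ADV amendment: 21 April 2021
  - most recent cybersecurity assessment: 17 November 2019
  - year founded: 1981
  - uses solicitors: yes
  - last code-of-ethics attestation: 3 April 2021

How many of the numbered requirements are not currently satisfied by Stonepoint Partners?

9

1. custody surprise examination 184 days ago vs limit 180 → not met
2. cybersecurity assessment 546 days ago vs limit 365 → not met
3. Form ADV amendment 25 days ago vs limit 30 → met
4. condition 'has custody of client assets' holds; compliance program review 93 days ago vs limit 90 → not met
5. written supervisory procedures absent → not met
6. fidelity bond $200,000 < $350,000 → not met
7. material compliance findings open 2 > 1 → not met
8. condition 'manages more than $100 million' holds; net capital $255,000 ≥ $240,000 → met
9. code-of-ethics attestation 43 days ago vs limit 30 → not met
10. condition 'uses solicitors' holds; best-execution review 296 days ago vs limit 270 → not met
11. errors-and-omissions coverage $700,000 < $750,000 → not met
Not met: 9 of 11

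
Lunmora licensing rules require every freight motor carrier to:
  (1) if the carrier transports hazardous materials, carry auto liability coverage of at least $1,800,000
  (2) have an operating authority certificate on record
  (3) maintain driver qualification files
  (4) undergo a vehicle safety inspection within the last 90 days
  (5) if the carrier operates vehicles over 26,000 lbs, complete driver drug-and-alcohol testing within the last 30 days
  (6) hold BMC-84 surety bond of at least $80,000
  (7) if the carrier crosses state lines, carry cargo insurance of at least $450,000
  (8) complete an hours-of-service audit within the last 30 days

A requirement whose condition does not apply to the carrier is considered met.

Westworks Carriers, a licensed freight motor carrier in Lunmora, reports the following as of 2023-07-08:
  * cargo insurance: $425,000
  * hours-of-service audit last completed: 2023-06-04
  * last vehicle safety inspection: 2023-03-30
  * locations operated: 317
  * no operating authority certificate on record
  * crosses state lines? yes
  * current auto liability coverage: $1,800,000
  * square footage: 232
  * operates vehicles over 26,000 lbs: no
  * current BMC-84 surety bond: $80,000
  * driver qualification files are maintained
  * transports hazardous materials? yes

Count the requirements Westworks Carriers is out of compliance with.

4

1. condition 'transports hazardous materials' holds; auto liability coverage $1,800,000 ≥ $1,800,000 → met
2. operating authority certificate absent → not met
3. driver qualification files present → met
4. vehicle safety inspection 100 days ago vs limit 90 → not met
5. condition 'operates vehicles over 26,000 lbs' does not hold → requirement n/a → met
6. BMC-84 surety bond $80,000 ≥ $80,000 → met
7. condition 'crosses state lines' holds; cargo insurance $425,000 < $450,000 → not met
8. hours-of-service audit 34 days ago vs limit 30 → not met
Not met: 4 of 8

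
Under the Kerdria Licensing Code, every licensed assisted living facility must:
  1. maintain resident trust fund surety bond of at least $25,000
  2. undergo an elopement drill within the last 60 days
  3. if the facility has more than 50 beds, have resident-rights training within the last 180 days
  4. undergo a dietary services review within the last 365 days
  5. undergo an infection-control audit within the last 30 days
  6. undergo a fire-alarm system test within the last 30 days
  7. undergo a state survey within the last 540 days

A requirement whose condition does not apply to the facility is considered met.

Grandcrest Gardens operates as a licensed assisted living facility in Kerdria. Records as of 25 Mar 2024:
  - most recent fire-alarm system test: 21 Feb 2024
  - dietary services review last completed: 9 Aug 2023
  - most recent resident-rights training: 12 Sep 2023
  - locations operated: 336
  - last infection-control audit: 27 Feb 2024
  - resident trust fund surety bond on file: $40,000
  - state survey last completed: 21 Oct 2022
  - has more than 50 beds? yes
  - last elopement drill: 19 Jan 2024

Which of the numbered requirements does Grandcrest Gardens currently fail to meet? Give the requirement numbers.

2, 3, 6

1. resident trust fund surety bond $40,000 ≥ $25,000 → met
2. elopement drill 66 days ago vs limit 60 → not met
3. condition 'has more than 50 beds' holds; resident-rights training 195 days ago vs limit 180 → not met
4. dietary services review 229 days ago vs limit 365 → met
5. infection-control audit 27 days ago vs limit 30 → met
6. fire-alarm system test 33 days ago vs limit 30 → not met
7. state survey 521 days ago vs limit 540 → met
Not met: 2, 3, 6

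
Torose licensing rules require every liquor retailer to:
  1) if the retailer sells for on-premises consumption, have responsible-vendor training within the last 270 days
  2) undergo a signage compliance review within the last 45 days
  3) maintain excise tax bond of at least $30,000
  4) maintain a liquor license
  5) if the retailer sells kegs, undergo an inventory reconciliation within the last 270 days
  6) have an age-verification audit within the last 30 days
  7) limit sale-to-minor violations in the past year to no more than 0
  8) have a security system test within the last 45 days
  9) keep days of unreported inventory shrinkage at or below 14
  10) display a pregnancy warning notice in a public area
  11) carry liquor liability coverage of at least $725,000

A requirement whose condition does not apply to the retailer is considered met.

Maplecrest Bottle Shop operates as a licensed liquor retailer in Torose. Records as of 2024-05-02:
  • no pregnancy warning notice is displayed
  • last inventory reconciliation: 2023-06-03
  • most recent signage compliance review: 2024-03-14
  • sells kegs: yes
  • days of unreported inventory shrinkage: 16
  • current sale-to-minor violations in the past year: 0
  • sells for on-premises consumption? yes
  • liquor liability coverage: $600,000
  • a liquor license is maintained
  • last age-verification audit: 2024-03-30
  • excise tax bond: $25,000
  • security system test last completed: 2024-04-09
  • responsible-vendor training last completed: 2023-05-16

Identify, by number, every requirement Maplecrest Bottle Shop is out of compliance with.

1. condition 'sells for on-premises consumption' holds; responsible-vendor training 352 days ago vs limit 270 → not met
2. signage compliance review 49 days ago vs limit 45 → not met
3. excise tax bond $25,000 < $30,000 → not met
4. liquor license present → met
5. condition 'sells kegs' holds; inventory reconciliation 334 days ago vs limit 270 → not met
6. age-verification audit 33 days ago vs limit 30 → not met
7. sale-to-minor violations in the past year 0 ≤ 0 → met
8. security system test 23 days ago vs limit 45 → met
9. days of unreported inventory shrinkage 16 > 14 → not met
10. pregnancy warning notice absent → not met
11. liquor liability coverage $600,000 < $725,000 → not met
Not met: 1, 2, 3, 5, 6, 9, 10, 11

1, 2, 3, 5, 6, 9, 10, 11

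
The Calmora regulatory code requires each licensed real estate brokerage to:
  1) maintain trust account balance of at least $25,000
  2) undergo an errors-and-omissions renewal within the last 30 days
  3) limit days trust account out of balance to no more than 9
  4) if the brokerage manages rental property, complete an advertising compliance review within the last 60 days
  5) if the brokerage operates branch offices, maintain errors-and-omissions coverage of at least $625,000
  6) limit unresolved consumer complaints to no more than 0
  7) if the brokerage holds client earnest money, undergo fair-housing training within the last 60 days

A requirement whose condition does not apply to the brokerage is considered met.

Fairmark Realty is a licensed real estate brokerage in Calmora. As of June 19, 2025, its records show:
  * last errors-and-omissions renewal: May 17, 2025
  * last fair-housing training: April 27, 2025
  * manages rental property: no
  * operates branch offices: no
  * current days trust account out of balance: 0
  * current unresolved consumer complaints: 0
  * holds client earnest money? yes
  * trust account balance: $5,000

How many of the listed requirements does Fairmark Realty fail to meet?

2

1. trust account balance $5,000 < $25,000 → not met
2. errors-and-omissions renewal 33 days ago vs limit 30 → not met
3. days trust account out of balance 0 ≤ 9 → met
4. condition 'manages rental property' does not hold → requirement n/a → met
5. condition 'operates branch offices' does not hold → requirement n/a → met
6. unresolved consumer complaints 0 ≤ 0 → met
7. condition 'holds client earnest money' holds; fair-housing training 53 days ago vs limit 60 → met
Not met: 2 of 7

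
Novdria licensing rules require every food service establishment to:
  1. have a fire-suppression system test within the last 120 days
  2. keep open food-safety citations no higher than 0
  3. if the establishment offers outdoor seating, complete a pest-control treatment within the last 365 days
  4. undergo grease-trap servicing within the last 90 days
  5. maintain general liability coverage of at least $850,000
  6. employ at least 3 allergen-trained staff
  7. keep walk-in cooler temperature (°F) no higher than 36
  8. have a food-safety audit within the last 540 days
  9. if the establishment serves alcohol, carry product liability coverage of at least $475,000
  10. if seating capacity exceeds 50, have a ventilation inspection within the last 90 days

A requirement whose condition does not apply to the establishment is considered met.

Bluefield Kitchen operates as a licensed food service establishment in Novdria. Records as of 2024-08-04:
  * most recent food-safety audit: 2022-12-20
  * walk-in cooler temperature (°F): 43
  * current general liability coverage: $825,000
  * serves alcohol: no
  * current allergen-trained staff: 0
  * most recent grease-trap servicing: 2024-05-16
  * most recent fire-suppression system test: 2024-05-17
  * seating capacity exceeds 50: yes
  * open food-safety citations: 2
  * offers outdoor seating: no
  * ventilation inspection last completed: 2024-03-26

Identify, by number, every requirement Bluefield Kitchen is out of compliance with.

1. fire-suppression system test 79 days ago vs limit 120 → met
2. open food-safety citations 2 > 0 → not met
3. condition 'offers outdoor seating' does not hold → requirement n/a → met
4. grease-trap servicing 80 days ago vs limit 90 → met
5. general liability coverage $825,000 < $850,000 → not met
6. allergen-trained staff 0 < 3 → not met
7. walk-in cooler temperature (°F) 43 > 36 → not met
8. food-safety audit 593 days ago vs limit 540 → not met
9. condition 'serves alcohol' does not hold → requirement n/a → met
10. condition 'seating capacity exceeds 50' holds; ventilation inspection 131 days ago vs limit 90 → not met
Not met: 2, 5, 6, 7, 8, 10

2, 5, 6, 7, 8, 10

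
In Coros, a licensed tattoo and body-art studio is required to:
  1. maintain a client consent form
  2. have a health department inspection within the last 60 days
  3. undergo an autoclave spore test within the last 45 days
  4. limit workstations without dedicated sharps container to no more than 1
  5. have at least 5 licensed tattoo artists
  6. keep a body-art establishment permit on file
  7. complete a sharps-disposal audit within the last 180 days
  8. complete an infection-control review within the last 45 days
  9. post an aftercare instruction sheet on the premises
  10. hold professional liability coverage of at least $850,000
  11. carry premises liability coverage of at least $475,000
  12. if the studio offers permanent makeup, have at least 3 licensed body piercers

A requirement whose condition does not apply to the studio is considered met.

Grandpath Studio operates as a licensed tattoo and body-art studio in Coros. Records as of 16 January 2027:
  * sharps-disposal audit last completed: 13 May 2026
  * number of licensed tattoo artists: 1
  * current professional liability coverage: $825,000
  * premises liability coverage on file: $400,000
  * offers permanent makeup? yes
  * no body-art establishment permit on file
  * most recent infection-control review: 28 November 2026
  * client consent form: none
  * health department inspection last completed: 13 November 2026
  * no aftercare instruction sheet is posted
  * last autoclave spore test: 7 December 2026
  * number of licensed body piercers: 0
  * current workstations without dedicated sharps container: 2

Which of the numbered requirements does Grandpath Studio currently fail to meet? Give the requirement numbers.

1. client consent form absent → not met
2. health department inspection 64 days ago vs limit 60 → not met
3. autoclave spore test 40 days ago vs limit 45 → met
4. workstations without dedicated sharps container 2 > 1 → not met
5. licensed tattoo artists 1 < 5 → not met
6. body-art establishment permit absent → not met
7. sharps-disposal audit 248 days ago vs limit 180 → not met
8. infection-control review 49 days ago vs limit 45 → not met
9. aftercare instruction sheet absent → not met
10. professional liability coverage $825,000 < $850,000 → not met
11. premises liability coverage $400,000 < $475,000 → not met
12. condition 'offers permanent makeup' holds; licensed body piercers 0 < 3 → not met
Not met: 1, 2, 4, 5, 6, 7, 8, 9, 10, 11, 12

1, 2, 4, 5, 6, 7, 8, 9, 10, 11, 12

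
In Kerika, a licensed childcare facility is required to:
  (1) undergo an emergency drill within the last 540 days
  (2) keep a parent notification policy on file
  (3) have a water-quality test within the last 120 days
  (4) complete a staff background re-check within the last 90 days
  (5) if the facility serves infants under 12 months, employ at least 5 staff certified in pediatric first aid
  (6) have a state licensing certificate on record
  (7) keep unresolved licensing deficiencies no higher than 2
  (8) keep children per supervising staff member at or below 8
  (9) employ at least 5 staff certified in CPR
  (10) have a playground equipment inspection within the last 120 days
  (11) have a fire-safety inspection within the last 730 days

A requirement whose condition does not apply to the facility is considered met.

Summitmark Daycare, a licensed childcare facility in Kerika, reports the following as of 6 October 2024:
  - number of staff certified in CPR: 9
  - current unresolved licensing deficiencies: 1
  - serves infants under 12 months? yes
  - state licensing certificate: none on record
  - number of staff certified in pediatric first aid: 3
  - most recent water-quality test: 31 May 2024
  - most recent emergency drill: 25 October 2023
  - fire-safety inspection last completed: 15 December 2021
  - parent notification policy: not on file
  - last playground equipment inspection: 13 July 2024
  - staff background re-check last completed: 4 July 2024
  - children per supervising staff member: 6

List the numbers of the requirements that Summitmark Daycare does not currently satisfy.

1. emergency drill 347 days ago vs limit 540 → met
2. parent notification policy absent → not met
3. water-quality test 128 days ago vs limit 120 → not met
4. staff background re-check 94 days ago vs limit 90 → not met
5. condition 'serves infants under 12 months' holds; staff certified in pediatric first aid 3 < 5 → not met
6. state licensing certificate absent → not met
7. unresolved licensing deficiencies 1 ≤ 2 → met
8. children per supervising staff member 6 ≤ 8 → met
9. staff certified in CPR 9 ≥ 5 → met
10. playground equipment inspection 85 days ago vs limit 120 → met
11. fire-safety inspection 1026 days ago vs limit 730 → not met
Not met: 2, 3, 4, 5, 6, 11

2, 3, 4, 5, 6, 11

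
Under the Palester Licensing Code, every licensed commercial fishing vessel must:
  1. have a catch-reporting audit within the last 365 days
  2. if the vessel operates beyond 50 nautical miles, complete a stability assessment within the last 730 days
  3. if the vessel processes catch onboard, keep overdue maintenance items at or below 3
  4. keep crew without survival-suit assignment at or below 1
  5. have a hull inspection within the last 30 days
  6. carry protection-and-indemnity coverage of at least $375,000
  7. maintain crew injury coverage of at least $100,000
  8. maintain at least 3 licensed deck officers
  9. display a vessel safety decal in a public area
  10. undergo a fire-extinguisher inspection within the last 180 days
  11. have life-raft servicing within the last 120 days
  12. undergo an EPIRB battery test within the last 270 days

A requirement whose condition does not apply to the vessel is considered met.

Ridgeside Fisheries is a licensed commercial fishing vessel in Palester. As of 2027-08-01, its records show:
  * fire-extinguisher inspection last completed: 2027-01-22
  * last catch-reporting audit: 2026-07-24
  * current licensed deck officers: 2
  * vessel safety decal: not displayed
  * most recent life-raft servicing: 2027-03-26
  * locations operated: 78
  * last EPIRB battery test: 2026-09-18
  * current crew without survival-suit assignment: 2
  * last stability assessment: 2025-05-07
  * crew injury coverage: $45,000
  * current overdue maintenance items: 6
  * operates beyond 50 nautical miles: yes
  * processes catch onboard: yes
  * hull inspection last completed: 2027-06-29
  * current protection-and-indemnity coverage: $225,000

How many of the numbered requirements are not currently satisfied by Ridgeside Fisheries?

12

1. catch-reporting audit 373 days ago vs limit 365 → not met
2. condition 'operates beyond 50 nautical miles' holds; stability assessment 816 days ago vs limit 730 → not met
3. condition 'processes catch onboard' holds; overdue maintenance items 6 > 3 → not met
4. crew without survival-suit assignment 2 > 1 → not met
5. hull inspection 33 days ago vs limit 30 → not met
6. protection-and-indemnity coverage $225,000 < $375,000 → not met
7. crew injury coverage $45,000 < $100,000 → not met
8. licensed deck officers 2 < 3 → not met
9. vessel safety decal absent → not met
10. fire-extinguisher inspection 191 days ago vs limit 180 → not met
11. life-raft servicing 128 days ago vs limit 120 → not met
12. EPIRB battery test 317 days ago vs limit 270 → not met
Not met: 12 of 12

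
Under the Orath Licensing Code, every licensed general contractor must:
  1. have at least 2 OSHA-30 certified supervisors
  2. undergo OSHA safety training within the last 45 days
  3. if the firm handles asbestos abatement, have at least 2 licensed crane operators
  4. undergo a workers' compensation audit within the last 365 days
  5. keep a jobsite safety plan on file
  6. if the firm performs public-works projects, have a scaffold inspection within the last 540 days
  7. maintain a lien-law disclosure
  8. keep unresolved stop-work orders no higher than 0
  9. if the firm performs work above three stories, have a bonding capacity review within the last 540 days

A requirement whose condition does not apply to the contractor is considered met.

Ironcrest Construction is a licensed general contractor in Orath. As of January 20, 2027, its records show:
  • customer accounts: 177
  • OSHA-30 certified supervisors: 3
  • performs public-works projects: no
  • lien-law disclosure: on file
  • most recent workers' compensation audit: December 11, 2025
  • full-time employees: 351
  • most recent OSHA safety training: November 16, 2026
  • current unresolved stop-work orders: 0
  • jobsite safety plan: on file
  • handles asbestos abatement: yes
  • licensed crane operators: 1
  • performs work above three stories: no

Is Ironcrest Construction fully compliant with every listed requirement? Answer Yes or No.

No

1. OSHA-30 certified supervisors 3 ≥ 2 → met
2. OSHA safety training 65 days ago vs limit 45 → not met
3. condition 'handles asbestos abatement' holds; licensed crane operators 1 < 2 → not met
4. workers' compensation audit 405 days ago vs limit 365 → not met
5. jobsite safety plan present → met
6. condition 'performs public-works projects' does not hold → requirement n/a → met
7. lien-law disclosure present → met
8. unresolved stop-work orders 0 ≤ 0 → met
9. condition 'performs work above three stories' does not hold → requirement n/a → met
Not met: 2, 3, 4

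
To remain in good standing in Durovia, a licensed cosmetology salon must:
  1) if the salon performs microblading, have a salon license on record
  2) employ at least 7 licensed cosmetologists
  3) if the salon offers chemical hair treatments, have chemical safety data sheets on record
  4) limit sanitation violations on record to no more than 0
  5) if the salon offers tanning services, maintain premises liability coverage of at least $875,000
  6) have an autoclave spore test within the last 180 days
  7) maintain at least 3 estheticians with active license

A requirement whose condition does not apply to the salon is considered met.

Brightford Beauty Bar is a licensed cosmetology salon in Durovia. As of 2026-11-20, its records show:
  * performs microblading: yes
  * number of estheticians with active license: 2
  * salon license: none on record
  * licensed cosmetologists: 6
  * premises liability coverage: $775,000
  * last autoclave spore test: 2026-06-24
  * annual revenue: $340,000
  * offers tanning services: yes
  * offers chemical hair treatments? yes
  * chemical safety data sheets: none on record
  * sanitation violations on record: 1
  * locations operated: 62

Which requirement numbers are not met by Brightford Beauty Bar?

1. condition 'performs microblading' holds; salon license absent → not met
2. licensed cosmetologists 6 < 7 → not met
3. condition 'offers chemical hair treatments' holds; chemical safety data sheets absent → not met
4. sanitation violations on record 1 > 0 → not met
5. condition 'offers tanning services' holds; premises liability coverage $775,000 < $875,000 → not met
6. autoclave spore test 149 days ago vs limit 180 → met
7. estheticians with active license 2 < 3 → not met
Not met: 1, 2, 3, 4, 5, 7

1, 2, 3, 4, 5, 7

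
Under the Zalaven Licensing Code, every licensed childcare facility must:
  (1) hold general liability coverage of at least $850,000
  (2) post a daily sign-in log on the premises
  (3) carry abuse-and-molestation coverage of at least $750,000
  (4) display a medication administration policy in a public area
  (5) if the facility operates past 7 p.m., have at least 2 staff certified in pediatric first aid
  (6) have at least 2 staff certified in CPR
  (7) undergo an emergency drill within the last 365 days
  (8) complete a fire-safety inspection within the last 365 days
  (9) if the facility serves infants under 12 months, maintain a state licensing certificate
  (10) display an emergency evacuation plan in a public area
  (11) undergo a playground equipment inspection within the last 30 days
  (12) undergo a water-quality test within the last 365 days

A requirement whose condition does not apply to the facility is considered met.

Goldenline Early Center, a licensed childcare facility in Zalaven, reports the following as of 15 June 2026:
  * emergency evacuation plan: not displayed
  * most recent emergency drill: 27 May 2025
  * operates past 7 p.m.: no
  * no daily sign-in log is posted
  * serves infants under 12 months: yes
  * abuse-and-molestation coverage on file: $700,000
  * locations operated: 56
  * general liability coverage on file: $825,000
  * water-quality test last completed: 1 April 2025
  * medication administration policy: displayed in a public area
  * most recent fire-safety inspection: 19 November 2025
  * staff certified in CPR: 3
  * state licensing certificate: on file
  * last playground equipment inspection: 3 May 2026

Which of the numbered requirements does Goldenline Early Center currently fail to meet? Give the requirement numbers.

1. general liability coverage $825,000 < $850,000 → not met
2. daily sign-in log absent → not met
3. abuse-and-molestation coverage $700,000 < $750,000 → not met
4. medication administration policy present → met
5. condition 'operates past 7 p.m.' does not hold → requirement n/a → met
6. staff certified in CPR 3 ≥ 2 → met
7. emergency drill 384 days ago vs limit 365 → not met
8. fire-safety inspection 208 days ago vs limit 365 → met
9. condition 'serves infants under 12 months' holds; state licensing certificate present → met
10. emergency evacuation plan absent → not met
11. playground equipment inspection 43 days ago vs limit 30 → not met
12. water-quality test 440 days ago vs limit 365 → not met
Not met: 1, 2, 3, 7, 10, 11, 12

1, 2, 3, 7, 10, 11, 12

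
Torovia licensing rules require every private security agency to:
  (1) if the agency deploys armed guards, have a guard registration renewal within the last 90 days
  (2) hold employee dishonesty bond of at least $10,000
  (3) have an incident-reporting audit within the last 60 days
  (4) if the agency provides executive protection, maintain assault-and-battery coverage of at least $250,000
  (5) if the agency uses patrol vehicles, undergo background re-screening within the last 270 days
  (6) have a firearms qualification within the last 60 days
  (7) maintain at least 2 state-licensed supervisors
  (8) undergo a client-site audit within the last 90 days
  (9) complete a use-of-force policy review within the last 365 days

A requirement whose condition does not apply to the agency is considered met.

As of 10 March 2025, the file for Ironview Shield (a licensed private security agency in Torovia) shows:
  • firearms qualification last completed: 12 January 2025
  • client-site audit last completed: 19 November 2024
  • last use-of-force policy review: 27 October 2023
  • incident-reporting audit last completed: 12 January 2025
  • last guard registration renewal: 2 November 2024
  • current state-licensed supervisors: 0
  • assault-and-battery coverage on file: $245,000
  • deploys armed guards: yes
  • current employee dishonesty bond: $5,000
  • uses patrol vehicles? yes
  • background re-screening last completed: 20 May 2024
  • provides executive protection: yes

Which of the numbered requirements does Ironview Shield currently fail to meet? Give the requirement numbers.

1. condition 'deploys armed guards' holds; guard registration renewal 128 days ago vs limit 90 → not met
2. employee dishonesty bond $5,000 < $10,000 → not met
3. incident-reporting audit 57 days ago vs limit 60 → met
4. condition 'provides executive protection' holds; assault-and-battery coverage $245,000 < $250,000 → not met
5. condition 'uses patrol vehicles' holds; background re-screening 294 days ago vs limit 270 → not met
6. firearms qualification 57 days ago vs limit 60 → met
7. state-licensed supervisors 0 < 2 → not met
8. client-site audit 111 days ago vs limit 90 → not met
9. use-of-force policy review 500 days ago vs limit 365 → not met
Not met: 1, 2, 4, 5, 7, 8, 9

1, 2, 4, 5, 7, 8, 9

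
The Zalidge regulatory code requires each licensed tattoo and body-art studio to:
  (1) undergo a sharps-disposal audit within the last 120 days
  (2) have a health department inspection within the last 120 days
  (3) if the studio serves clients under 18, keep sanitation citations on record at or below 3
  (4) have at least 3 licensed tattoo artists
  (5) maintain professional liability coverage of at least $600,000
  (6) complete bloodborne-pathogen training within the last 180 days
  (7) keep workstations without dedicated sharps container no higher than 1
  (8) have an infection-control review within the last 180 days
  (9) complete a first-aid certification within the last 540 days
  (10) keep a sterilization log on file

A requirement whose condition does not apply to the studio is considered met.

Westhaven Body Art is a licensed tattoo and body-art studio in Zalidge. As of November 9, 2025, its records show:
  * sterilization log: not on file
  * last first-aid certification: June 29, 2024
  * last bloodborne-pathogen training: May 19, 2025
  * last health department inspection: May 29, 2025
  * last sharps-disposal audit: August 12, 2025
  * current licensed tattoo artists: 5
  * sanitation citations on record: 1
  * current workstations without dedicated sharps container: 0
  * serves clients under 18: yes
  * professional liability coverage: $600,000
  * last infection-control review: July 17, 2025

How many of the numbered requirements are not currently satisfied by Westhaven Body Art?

2

1. sharps-disposal audit 89 days ago vs limit 120 → met
2. health department inspection 164 days ago vs limit 120 → not met
3. condition 'serves clients under 18' holds; sanitation citations on record 1 ≤ 3 → met
4. licensed tattoo artists 5 ≥ 3 → met
5. professional liability coverage $600,000 ≥ $600,000 → met
6. bloodborne-pathogen training 174 days ago vs limit 180 → met
7. workstations without dedicated sharps container 0 ≤ 1 → met
8. infection-control review 115 days ago vs limit 180 → met
9. first-aid certification 498 days ago vs limit 540 → met
10. sterilization log absent → not met
Not met: 2 of 10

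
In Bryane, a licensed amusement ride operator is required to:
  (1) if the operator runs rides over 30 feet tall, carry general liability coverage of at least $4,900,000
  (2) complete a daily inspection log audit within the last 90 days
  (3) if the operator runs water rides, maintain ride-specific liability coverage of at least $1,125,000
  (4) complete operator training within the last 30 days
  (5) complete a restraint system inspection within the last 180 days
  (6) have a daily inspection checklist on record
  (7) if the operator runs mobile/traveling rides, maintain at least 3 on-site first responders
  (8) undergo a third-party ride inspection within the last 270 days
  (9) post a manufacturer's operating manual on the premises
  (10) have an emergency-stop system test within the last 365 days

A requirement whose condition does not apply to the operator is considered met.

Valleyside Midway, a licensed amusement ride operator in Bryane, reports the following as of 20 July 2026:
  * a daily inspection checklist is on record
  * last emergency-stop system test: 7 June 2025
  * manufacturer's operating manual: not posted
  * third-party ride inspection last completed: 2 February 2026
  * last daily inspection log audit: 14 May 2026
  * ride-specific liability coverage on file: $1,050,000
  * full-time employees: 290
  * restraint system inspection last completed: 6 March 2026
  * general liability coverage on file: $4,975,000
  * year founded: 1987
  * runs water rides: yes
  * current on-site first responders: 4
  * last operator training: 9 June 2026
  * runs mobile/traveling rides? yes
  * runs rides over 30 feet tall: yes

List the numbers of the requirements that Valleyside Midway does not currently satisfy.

3, 4, 9, 10

1. condition 'runs rides over 30 feet tall' holds; general liability coverage $4,975,000 ≥ $4,900,000 → met
2. daily inspection log audit 67 days ago vs limit 90 → met
3. condition 'runs water rides' holds; ride-specific liability coverage $1,050,000 < $1,125,000 → not met
4. operator training 41 days ago vs limit 30 → not met
5. restraint system inspection 136 days ago vs limit 180 → met
6. daily inspection checklist present → met
7. condition 'runs mobile/traveling rides' holds; on-site first responders 4 ≥ 3 → met
8. third-party ride inspection 168 days ago vs limit 270 → met
9. manufacturer's operating manual absent → not met
10. emergency-stop system test 408 days ago vs limit 365 → not met
Not met: 3, 4, 9, 10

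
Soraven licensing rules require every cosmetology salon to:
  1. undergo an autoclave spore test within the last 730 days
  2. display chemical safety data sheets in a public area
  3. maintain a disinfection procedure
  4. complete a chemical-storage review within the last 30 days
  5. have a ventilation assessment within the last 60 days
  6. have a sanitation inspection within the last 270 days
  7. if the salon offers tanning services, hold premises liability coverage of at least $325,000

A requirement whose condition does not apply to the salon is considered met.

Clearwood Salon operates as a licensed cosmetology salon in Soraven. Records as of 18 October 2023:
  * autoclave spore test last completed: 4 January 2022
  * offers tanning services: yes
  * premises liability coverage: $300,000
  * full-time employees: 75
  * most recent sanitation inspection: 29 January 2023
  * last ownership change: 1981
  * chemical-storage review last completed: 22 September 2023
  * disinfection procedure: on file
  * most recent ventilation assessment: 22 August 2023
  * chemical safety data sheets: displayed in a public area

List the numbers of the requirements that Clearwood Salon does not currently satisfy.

7

1. autoclave spore test 652 days ago vs limit 730 → met
2. chemical safety data sheets present → met
3. disinfection procedure present → met
4. chemical-storage review 26 days ago vs limit 30 → met
5. ventilation assessment 57 days ago vs limit 60 → met
6. sanitation inspection 262 days ago vs limit 270 → met
7. condition 'offers tanning services' holds; premises liability coverage $300,000 < $325,000 → not met
Not met: 7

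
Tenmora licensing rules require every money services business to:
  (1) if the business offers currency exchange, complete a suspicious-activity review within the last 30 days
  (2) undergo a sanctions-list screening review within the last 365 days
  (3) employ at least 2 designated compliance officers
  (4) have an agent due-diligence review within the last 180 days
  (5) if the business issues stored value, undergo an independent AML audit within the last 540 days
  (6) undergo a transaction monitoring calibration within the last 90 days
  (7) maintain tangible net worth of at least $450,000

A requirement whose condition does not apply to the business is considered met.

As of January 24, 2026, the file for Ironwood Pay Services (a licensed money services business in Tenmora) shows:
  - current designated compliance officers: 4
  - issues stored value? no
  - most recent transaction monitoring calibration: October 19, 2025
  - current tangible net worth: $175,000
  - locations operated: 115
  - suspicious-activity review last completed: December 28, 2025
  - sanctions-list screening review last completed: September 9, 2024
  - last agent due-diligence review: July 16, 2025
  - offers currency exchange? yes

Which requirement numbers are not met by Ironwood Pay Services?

1. condition 'offers currency exchange' holds; suspicious-activity review 27 days ago vs limit 30 → met
2. sanctions-list screening review 502 days ago vs limit 365 → not met
3. designated compliance officers 4 ≥ 2 → met
4. agent due-diligence review 192 days ago vs limit 180 → not met
5. condition 'issues stored value' does not hold → requirement n/a → met
6. transaction monitoring calibration 97 days ago vs limit 90 → not met
7. tangible net worth $175,000 < $450,000 → not met
Not met: 2, 4, 6, 7

2, 4, 6, 7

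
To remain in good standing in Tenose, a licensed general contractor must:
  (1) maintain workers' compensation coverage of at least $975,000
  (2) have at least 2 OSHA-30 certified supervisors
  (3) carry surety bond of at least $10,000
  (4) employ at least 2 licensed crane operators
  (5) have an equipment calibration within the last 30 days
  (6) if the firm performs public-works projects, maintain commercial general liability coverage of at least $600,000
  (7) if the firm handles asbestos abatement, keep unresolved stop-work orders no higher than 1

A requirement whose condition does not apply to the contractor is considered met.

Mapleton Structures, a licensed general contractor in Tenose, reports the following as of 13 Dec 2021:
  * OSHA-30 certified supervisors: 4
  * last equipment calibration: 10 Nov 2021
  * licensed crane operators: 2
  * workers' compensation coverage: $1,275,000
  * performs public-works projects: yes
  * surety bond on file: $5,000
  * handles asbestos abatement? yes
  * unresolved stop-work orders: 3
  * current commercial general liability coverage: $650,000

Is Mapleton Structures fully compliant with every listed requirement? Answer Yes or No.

No

1. workers' compensation coverage $1,275,000 ≥ $975,000 → met
2. OSHA-30 certified supervisors 4 ≥ 2 → met
3. surety bond $5,000 < $10,000 → not met
4. licensed crane operators 2 ≥ 2 → met
5. equipment calibration 33 days ago vs limit 30 → not met
6. condition 'performs public-works projects' holds; commercial general liability coverage $650,000 ≥ $600,000 → met
7. condition 'handles asbestos abatement' holds; unresolved stop-work orders 3 > 1 → not met
Not met: 3, 5, 7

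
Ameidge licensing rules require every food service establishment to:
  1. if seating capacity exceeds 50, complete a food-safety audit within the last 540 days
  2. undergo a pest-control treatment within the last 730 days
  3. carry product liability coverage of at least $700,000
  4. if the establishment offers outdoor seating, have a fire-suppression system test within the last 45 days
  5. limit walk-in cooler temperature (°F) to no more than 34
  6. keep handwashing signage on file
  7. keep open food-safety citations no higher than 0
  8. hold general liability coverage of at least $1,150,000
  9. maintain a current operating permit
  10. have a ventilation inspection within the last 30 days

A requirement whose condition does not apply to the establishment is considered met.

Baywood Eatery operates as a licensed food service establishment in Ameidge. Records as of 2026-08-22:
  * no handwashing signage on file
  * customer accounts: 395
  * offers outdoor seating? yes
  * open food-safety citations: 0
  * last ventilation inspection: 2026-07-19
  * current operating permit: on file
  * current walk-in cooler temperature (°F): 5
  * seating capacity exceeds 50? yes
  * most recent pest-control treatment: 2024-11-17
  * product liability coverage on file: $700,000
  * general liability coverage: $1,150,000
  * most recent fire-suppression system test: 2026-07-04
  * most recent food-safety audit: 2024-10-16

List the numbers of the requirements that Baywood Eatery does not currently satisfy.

1, 4, 6, 10

1. condition 'seating capacity exceeds 50' holds; food-safety audit 675 days ago vs limit 540 → not met
2. pest-control treatment 643 days ago vs limit 730 → met
3. product liability coverage $700,000 ≥ $700,000 → met
4. condition 'offers outdoor seating' holds; fire-suppression system test 49 days ago vs limit 45 → not met
5. walk-in cooler temperature (°F) 5 ≤ 34 → met
6. handwashing signage absent → not met
7. open food-safety citations 0 ≤ 0 → met
8. general liability coverage $1,150,000 ≥ $1,150,000 → met
9. current operating permit present → met
10. ventilation inspection 34 days ago vs limit 30 → not met
Not met: 1, 4, 6, 10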